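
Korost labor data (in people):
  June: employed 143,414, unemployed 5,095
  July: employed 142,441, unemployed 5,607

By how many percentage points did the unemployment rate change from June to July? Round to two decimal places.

June: labor force = 143,414 + 5,095 = 148,509; u = 5,095/148,509 = 3.43%.
July: labor force = 142,441 + 5,607 = 148,048; u = 5,607/148,048 = 3.79%.
Change = 3.79% − 3.43% = +0.36 pp.

The unemployment rate changed by +0.36 percentage points.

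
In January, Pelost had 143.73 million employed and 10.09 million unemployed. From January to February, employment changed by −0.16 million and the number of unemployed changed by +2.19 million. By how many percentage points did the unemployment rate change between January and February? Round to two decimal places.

January: labor force = 143.73 + 10.09 = 153.82; u = 10.09/153.82 = 6.56%.
February: labor force = 143.57 + 12.28 = 155.85; u = 12.28/155.85 = 7.88%.
Change = 7.88% − 6.56% = +1.32 pp.

The unemployment rate changed by +1.32 percentage points.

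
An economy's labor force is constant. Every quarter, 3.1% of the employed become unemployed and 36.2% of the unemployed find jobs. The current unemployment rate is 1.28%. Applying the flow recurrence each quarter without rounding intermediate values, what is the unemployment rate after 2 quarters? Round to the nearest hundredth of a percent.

Unemployment rate after two quarters ≈ 5.45%.

With a fixed labor force, u_{t+1} = u_t + s·(1−u_t) − f·u_t = u_t·(1−s−f) + s.
Here 1−s−f = 0.607 and s = 0.031.
u_1 = 0.012800 × 0.607 + 0.031 = 0.038770.
u_2 = 0.038770 × 0.607 + 0.031 = 0.054533.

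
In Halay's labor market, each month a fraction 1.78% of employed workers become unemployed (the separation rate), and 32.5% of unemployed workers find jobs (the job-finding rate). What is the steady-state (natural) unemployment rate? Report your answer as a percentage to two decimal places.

At steady state the flows balance: s·E = f·U, so U/(E+U) = s/(s+f).
u* = 1.78 / (1.78 + 32.5) = 1.78 / 34.28 = 5.19%.

Steady-state unemployment rate ≈ 5.19%.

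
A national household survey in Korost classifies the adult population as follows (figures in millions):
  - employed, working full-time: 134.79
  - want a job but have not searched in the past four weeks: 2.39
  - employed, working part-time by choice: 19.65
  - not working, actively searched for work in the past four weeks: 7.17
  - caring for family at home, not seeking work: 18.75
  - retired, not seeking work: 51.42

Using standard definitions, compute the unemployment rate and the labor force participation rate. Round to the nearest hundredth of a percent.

Employed = 134.79 + 19.65 = 154.44 million.
Unemployed = 7.17 million.
Labor force = 154.44 + 7.17 = 161.61 million.
Not in labor force = 2.39 + 18.75 + 51.42 = 72.56 million (those not working and not actively searching are outside the labor force — including those who want a job but have given up searching).
Civilian working-age population = 161.61 + 72.56 = 234.17 million.
Unemployment rate = 7.17 / 161.61 = 4.44%.
Labor force participation rate = 161.61 / 234.17 = 69.01%.

Unemployment rate ≈ 4.44%; labor force participation rate ≈ 69.01%.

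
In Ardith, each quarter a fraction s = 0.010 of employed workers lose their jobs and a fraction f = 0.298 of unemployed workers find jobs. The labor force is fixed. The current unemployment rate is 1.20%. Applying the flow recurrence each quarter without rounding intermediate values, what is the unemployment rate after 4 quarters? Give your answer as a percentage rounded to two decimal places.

With a fixed labor force, u_{t+1} = u_t + s·(1−u_t) − f·u_t = u_t·(1−s−f) + s.
Here 1−s−f = 0.692 and s = 0.010.
u_1 = 0.012000 × 0.692 + 0.010 = 0.018304.
u_2 = 0.018304 × 0.692 + 0.010 = 0.022666.
u_3 = 0.022666 × 0.692 + 0.010 = 0.025685.
u_4 = 0.025685 × 0.692 + 0.010 = 0.027774.

Unemployment rate after four quarters ≈ 2.78%.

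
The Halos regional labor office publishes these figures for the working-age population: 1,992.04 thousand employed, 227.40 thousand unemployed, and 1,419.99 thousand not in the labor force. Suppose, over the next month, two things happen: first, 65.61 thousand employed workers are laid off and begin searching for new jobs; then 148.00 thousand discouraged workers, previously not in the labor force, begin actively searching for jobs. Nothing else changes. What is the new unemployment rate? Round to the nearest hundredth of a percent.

Initially, labor force = 1,992.04 + 227.40 = 2,219.44 thousand, so u = 227.40/2,219.44 = 10.25%.
After the first change, employed falls and unemployed rises by 65.61; labor force unchanged → E = 1,926.43, U = 293.01, labor force = 2,219.44 thousand.
After the second change, unemployed and labor force both rise by 148.00 → E = 1,926.43, U = 441.01, labor force = 2,367.44 thousand.
New unemployment rate = 441.01 / 2,367.44 = 18.63%.

New unemployment rate ≈ 18.63%.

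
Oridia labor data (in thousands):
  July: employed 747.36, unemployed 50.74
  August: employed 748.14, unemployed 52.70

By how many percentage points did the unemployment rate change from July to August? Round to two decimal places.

The unemployment rate changed by +0.22 percentage points.

July: labor force = 747.36 + 50.74 = 798.10; u = 50.74/798.10 = 6.36%.
August: labor force = 748.14 + 52.70 = 800.84; u = 52.70/800.84 = 6.58%.
Change = 6.58% − 6.36% = +0.22 pp.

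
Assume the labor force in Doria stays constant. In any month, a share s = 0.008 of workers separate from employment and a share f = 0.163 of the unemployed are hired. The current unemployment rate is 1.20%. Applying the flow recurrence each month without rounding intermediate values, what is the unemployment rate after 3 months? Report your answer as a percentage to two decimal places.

Unemployment rate after three months ≈ 2.70%.

With a fixed labor force, u_{t+1} = u_t + s·(1−u_t) − f·u_t = u_t·(1−s−f) + s.
Here 1−s−f = 0.829 and s = 0.008.
u_1 = 0.012000 × 0.829 + 0.008 = 0.017948.
u_2 = 0.017948 × 0.829 + 0.008 = 0.022879.
u_3 = 0.022879 × 0.829 + 0.008 = 0.026967.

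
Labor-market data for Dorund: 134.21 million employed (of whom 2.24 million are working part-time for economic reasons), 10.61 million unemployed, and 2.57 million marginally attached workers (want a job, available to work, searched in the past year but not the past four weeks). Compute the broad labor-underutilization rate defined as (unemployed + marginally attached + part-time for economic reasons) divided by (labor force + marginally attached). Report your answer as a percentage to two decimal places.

Labor force = 134.21 + 10.61 = 144.82 million.
Numerator = 10.61 + 2.57 + 2.24 = 15.42 million.
Denominator = 144.82 + 2.57 = 147.39 million.
Broad rate = 15.42 / 147.39 = 10.46%.

Broad underutilization rate ≈ 10.46%.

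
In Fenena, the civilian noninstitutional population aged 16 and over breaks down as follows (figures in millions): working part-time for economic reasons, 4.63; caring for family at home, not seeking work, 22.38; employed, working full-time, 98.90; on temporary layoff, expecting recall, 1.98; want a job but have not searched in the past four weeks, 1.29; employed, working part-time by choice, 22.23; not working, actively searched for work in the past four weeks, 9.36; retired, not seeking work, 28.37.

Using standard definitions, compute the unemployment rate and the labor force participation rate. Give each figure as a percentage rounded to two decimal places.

Employed = 4.63 + 98.90 + 22.23 = 125.76 million (anyone who worked, including part-time for economic reasons, counts as employed).
Unemployed = 1.98 + 9.36 = 11.34 million (jobless and actively searching, or on temporary layoff).
Labor force = 125.76 + 11.34 = 137.10 million.
Not in labor force = 22.38 + 1.29 + 28.37 = 52.04 million (those not working and not actively searching are outside the labor force — including those who want a job but have given up searching).
Civilian working-age population = 137.10 + 52.04 = 189.14 million.
Unemployment rate = 11.34 / 137.10 = 8.27%.
Labor force participation rate = 137.10 / 189.14 = 72.49%.

Unemployment rate ≈ 8.27%; labor force participation rate ≈ 72.49%.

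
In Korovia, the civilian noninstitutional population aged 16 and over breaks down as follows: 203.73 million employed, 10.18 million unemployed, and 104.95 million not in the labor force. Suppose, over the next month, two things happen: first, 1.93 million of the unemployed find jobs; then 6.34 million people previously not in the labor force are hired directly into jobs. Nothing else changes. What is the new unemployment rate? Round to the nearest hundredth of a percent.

New unemployment rate ≈ 3.75%.

Initially, labor force = 203.73 + 10.18 = 213.91 million, so u = 10.18/213.91 = 4.76%.
After the first change, unemployed falls and employed rises by 1.93; labor force unchanged → E = 205.66, U = 8.25, labor force = 213.91 million.
After the second change, employed and labor force both rise by 6.34; unemployed unchanged → E = 212.00, U = 8.25, labor force = 220.25 million.
New unemployment rate = 8.25 / 220.25 = 3.75%.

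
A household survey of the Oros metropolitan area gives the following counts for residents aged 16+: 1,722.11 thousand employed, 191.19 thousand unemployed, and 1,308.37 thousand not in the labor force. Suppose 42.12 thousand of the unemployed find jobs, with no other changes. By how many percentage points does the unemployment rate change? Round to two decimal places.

The unemployment rate changes by −2.20 percentage points.

Initially, labor force = 1,722.11 + 191.19 = 1,913.30 thousand, so u = 191.19/1,913.30 = 9.99%.
After the change, unemployed falls and employed rises by 42.12; labor force unchanged → E = 1,764.23, U = 149.07, labor force = 1,913.30 thousand.
New unemployment rate = 149.07 / 1,913.30 = 7.79%.
Change = 7.79% − 9.99% = −2.20 percentage points.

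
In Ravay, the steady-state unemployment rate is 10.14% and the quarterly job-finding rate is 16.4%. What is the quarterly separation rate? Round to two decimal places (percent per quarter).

Separation rate ≈ 1.85% per quarter.

From u* = s/(s+f): s = u·f/(1−u).
s = 0.1014 × 16.4 / (1 − 0.1014) = 1.6630 / 0.8986 ≈ 1.85% per quarter.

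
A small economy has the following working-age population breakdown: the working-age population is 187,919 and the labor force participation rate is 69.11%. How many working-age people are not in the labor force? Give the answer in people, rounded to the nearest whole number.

About 58,048 are not in the labor force.

Share not in the labor force = 1 − 0.6911 = 0.3089.
Not in labor force = 0.3089 × 187,919 ≈ 58,048.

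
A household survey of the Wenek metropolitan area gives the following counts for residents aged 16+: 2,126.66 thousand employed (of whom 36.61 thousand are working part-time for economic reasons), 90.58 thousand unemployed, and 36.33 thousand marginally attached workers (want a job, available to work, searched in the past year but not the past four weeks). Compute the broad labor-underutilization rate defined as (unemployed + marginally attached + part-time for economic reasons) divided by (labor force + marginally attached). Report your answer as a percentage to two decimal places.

Broad underutilization rate ≈ 7.26%.

Labor force = 2,126.66 + 90.58 = 2,217.24 thousand.
Numerator = 90.58 + 36.33 + 36.61 = 163.52 thousand.
Denominator = 2,217.24 + 36.33 = 2,253.57 thousand.
Broad rate = 163.52 / 2,253.57 = 7.26%.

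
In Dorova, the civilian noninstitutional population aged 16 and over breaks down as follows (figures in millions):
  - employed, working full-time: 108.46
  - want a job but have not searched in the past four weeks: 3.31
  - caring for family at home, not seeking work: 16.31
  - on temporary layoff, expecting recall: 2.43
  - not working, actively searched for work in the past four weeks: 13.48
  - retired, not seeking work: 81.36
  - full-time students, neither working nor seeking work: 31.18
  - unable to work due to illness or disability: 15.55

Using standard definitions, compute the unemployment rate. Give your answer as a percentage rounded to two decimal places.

Employed = 108.46 million.
Unemployed = 2.43 + 13.48 = 15.91 million (jobless and actively searching, or on temporary layoff).
Labor force = 108.46 + 15.91 = 124.37 million.
Unemployment rate = 15.91 / 124.37 = 12.79%.

Unemployment rate ≈ 12.79%.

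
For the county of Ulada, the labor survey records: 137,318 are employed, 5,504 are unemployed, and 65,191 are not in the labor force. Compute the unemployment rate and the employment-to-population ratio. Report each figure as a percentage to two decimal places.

Labor force = employed + unemployed = 137,318 + 5,504 = 142,822.
Working-age population = 142,822 + 65,191 = 208,013.
Unemployment rate = 5,504 / 142,822 = 3.85%.
Employment-population ratio = 137,318 / 208,013 = 66.01%.

Unemployment rate ≈ 3.85%; employment-population ratio ≈ 66.01%.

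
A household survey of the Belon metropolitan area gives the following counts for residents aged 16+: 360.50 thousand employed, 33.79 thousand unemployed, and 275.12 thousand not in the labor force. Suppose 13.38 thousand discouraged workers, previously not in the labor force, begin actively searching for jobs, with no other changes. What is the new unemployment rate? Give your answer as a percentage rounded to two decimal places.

New unemployment rate ≈ 11.57%.

Initially, labor force = 360.50 + 33.79 = 394.29 thousand, so u = 33.79/394.29 = 8.57%.
After the change, unemployed and labor force both rise by 13.38 → E = 360.50, U = 47.17, labor force = 407.67 thousand.
New unemployment rate = 47.17 / 407.67 = 11.57%.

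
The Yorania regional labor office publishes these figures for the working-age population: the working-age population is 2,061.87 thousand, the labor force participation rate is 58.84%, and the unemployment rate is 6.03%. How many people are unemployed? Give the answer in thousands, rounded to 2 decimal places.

Labor force = 0.5884 × 2,061.87 = 1,213.20 thousand.
Unemployed = 0.0603 × 1,213.20 ≈ 73.16 thousand.

About 73.16 thousand are unemployed.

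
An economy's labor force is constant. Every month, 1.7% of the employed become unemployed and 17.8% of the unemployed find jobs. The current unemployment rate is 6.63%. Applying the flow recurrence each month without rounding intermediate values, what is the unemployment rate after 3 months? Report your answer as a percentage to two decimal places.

With a fixed labor force, u_{t+1} = u_t + s·(1−u_t) − f·u_t = u_t·(1−s−f) + s.
Here 1−s−f = 0.805 and s = 0.017.
u_1 = 0.066300 × 0.805 + 0.017 = 0.070372.
u_2 = 0.070372 × 0.805 + 0.017 = 0.073649.
u_3 = 0.073649 × 0.805 + 0.017 = 0.076287.

Unemployment rate after three months ≈ 7.63%.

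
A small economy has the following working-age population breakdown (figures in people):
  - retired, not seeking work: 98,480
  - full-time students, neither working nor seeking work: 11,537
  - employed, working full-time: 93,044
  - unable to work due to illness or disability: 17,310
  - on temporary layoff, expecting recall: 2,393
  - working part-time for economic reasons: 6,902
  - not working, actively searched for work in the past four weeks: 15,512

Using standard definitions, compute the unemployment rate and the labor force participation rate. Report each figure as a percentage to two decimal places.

Employed = 93,044 + 6,902 = 99,946 (anyone who worked, including part-time for economic reasons, counts as employed).
Unemployed = 2,393 + 15,512 = 17,905 (jobless and actively searching, or on temporary layoff).
Labor force = 99,946 + 17,905 = 117,851.
Not in labor force = 98,480 + 11,537 + 17,310 = 127,327 (those not working and not actively searching are outside the labor force).
Civilian working-age population = 117,851 + 127,327 = 245,178.
Unemployment rate = 17,905 / 117,851 = 15.19%.
Labor force participation rate = 117,851 / 245,178 = 48.07%.

Unemployment rate ≈ 15.19%; labor force participation rate ≈ 48.07%.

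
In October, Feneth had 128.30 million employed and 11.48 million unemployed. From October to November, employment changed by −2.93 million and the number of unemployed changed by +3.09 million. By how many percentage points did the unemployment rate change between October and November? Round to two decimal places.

October: labor force = 128.30 + 11.48 = 139.78; u = 11.48/139.78 = 8.21%.
November: labor force = 125.37 + 14.57 = 139.94; u = 14.57/139.94 = 10.41%.
Change = 10.41% − 8.21% = +2.20 pp.

The unemployment rate changed by +2.20 percentage points.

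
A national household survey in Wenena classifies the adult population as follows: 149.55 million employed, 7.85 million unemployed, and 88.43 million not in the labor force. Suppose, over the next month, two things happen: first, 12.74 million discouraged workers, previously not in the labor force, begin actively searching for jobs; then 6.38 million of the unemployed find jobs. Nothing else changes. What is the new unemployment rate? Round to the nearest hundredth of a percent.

Initially, labor force = 149.55 + 7.85 = 157.40 million, so u = 7.85/157.40 = 4.99%.
After the first change, unemployed and labor force both rise by 12.74 → E = 149.55, U = 20.59, labor force = 170.14 million.
After the second change, unemployed falls and employed rises by 6.38; labor force unchanged → E = 155.93, U = 14.21, labor force = 170.14 million.
New unemployment rate = 14.21 / 170.14 = 8.35%.

New unemployment rate ≈ 8.35%.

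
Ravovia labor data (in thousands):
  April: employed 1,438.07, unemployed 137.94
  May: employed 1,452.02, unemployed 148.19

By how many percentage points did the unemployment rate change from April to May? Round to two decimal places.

April: labor force = 1,438.07 + 137.94 = 1,576.01; u = 137.94/1,576.01 = 8.75%.
May: labor force = 1,452.02 + 148.19 = 1,600.21; u = 148.19/1,600.21 = 9.26%.
Change = 9.26% − 8.75% = +0.51 pp.

The unemployment rate changed by +0.51 percentage points.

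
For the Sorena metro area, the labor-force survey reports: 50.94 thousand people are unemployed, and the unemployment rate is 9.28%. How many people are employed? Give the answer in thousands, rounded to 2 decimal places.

About 497.98 thousand are employed.

Labor force = U / u = 50.94 / 0.0928 ≈ 548.92 thousand.
Employed = labor force − unemployed = 548.92 − 50.94 = 497.98 thousand.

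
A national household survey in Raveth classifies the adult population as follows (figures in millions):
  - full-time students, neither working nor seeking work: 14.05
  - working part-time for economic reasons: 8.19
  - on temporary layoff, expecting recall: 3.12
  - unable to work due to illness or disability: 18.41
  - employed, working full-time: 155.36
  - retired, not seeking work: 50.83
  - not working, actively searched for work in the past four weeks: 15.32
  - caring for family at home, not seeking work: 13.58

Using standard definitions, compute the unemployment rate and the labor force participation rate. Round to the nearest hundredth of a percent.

Unemployment rate ≈ 10.13%; labor force participation rate ≈ 65.26%.

Employed = 8.19 + 155.36 = 163.55 million (anyone who worked, including part-time for economic reasons, counts as employed).
Unemployed = 3.12 + 15.32 = 18.44 million (jobless and actively searching, or on temporary layoff).
Labor force = 163.55 + 18.44 = 181.99 million.
Not in labor force = 14.05 + 18.41 + 50.83 + 13.58 = 96.87 million (those not working and not actively searching are outside the labor force).
Civilian working-age population = 181.99 + 96.87 = 278.86 million.
Unemployment rate = 18.44 / 181.99 = 10.13%.
Labor force participation rate = 181.99 / 278.86 = 65.26%.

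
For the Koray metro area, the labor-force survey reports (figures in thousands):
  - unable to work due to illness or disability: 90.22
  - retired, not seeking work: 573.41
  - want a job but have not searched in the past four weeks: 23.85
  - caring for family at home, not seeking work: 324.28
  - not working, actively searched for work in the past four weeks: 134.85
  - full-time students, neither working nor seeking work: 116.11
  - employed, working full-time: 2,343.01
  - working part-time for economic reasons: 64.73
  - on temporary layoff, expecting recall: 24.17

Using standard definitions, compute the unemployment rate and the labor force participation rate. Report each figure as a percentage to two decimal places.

Employed = 2,343.01 + 64.73 = 2,407.74 thousand (anyone who worked, including part-time for economic reasons, counts as employed).
Unemployed = 134.85 + 24.17 = 159.02 thousand (jobless and actively searching, or on temporary layoff).
Labor force = 2,407.74 + 159.02 = 2,566.76 thousand.
Not in labor force = 90.22 + 573.41 + 23.85 + 324.28 + 116.11 = 1,127.87 thousand (those not working and not actively searching are outside the labor force — including those who want a job but have given up searching).
Civilian working-age population = 2,566.76 + 1,127.87 = 3,694.63 thousand.
Unemployment rate = 159.02 / 2,566.76 = 6.20%.
Labor force participation rate = 2,566.76 / 3,694.63 = 69.47%.

Unemployment rate ≈ 6.20%; labor force participation rate ≈ 69.47%.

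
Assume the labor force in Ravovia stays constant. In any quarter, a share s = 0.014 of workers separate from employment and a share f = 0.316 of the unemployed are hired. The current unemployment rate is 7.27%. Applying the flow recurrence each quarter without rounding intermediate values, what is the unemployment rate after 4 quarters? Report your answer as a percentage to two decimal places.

Unemployment rate after four quarters ≈ 4.85%.

With a fixed labor force, u_{t+1} = u_t + s·(1−u_t) − f·u_t = u_t·(1−s−f) + s.
Here 1−s−f = 0.670 and s = 0.014.
u_1 = 0.072700 × 0.670 + 0.014 = 0.062709.
u_2 = 0.062709 × 0.670 + 0.014 = 0.056015.
u_3 = 0.056015 × 0.670 + 0.014 = 0.051530.
u_4 = 0.051530 × 0.670 + 0.014 = 0.048525.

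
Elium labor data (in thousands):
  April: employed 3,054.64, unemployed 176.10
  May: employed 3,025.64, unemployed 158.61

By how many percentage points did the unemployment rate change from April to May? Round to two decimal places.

The unemployment rate changed by −0.47 percentage points.

April: labor force = 3,054.64 + 176.10 = 3,230.74; u = 176.10/3,230.74 = 5.45%.
May: labor force = 3,025.64 + 158.61 = 3,184.25; u = 158.61/3,184.25 = 4.98%.
Change = 4.98% − 5.45% = −0.47 pp.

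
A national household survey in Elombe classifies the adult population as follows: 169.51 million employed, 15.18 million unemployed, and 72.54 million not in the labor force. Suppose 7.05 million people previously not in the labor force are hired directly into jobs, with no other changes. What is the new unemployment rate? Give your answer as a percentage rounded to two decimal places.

New unemployment rate ≈ 7.92%.

Initially, labor force = 169.51 + 15.18 = 184.69 million, so u = 15.18/184.69 = 8.22%.
After the change, employed and labor force both rise by 7.05; unemployed unchanged → E = 176.56, U = 15.18, labor force = 191.74 million.
New unemployment rate = 15.18 / 191.74 = 7.92%.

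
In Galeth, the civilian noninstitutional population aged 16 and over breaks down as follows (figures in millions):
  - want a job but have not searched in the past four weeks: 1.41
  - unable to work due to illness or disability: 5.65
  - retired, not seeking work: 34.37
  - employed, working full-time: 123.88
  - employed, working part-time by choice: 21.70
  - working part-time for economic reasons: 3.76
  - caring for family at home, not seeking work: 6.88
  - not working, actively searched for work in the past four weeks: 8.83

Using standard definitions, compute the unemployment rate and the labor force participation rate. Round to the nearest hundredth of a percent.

Unemployment rate ≈ 5.58%; labor force participation rate ≈ 76.60%.

Employed = 123.88 + 21.70 + 3.76 = 149.34 million (anyone who worked, including part-time for economic reasons, counts as employed).
Unemployed = 8.83 million.
Labor force = 149.34 + 8.83 = 158.17 million.
Not in labor force = 1.41 + 5.65 + 34.37 + 6.88 = 48.31 million (those not working and not actively searching are outside the labor force — including those who want a job but have given up searching).
Civilian working-age population = 158.17 + 48.31 = 206.48 million.
Unemployment rate = 8.83 / 158.17 = 5.58%.
Labor force participation rate = 158.17 / 206.48 = 76.60%.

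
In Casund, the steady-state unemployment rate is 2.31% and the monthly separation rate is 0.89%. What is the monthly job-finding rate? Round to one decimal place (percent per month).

From u* = s/(s+f): f = s·(1−u)/u.
f = 0.89 × (1 − 0.0231) / 0.0231 = 0.8694 / 0.0231 ≈ 37.6% per month.

Job-finding rate ≈ 37.6% per month.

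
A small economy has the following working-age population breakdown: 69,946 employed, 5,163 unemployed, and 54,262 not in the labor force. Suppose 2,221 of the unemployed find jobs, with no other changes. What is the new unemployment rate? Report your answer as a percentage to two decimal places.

Initially, labor force = 69,946 + 5,163 = 75,109, so u = 5,163/75,109 = 6.87%.
After the change, unemployed falls and employed rises by 2,221; labor force unchanged → E = 72,167, U = 2,942, labor force = 75,109.
New unemployment rate = 2,942 / 75,109 = 3.92%.

New unemployment rate ≈ 3.92%.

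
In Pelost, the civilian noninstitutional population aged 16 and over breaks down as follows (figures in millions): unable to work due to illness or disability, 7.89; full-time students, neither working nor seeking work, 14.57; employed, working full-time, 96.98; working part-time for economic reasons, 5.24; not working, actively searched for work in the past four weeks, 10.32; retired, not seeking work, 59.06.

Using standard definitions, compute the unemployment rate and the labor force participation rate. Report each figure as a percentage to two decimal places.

Unemployment rate ≈ 9.17%; labor force participation rate ≈ 57.99%.

Employed = 96.98 + 5.24 = 102.22 million (anyone who worked, including part-time for economic reasons, counts as employed).
Unemployed = 10.32 million.
Labor force = 102.22 + 10.32 = 112.54 million.
Not in labor force = 7.89 + 14.57 + 59.06 = 81.52 million (those not working and not actively searching are outside the labor force).
Civilian working-age population = 112.54 + 81.52 = 194.06 million.
Unemployment rate = 10.32 / 112.54 = 9.17%.
Labor force participation rate = 112.54 / 194.06 = 57.99%.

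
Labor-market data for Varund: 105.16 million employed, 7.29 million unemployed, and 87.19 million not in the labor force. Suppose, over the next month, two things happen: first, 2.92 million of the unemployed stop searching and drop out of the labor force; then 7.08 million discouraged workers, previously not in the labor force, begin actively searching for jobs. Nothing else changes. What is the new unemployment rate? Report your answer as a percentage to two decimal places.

Initially, labor force = 105.16 + 7.29 = 112.45 million, so u = 7.29/112.45 = 6.48%.
After the first change, unemployed and labor force both fall by 2.92 → E = 105.16, U = 4.37, labor force = 109.53 million.
After the second change, unemployed and labor force both rise by 7.08 → E = 105.16, U = 11.45, labor force = 116.61 million.
New unemployment rate = 11.45 / 116.61 = 9.82%.

New unemployment rate ≈ 9.82%.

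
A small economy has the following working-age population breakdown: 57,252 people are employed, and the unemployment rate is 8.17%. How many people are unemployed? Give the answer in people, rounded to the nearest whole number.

Let U be the number unemployed. The labor force is E + U, and U/(E+U) = 0.0817.
So U = 0.0817 × 57,252 / (1 − 0.0817) = 4677.49 / 0.9183 ≈ 5,094.

About 5,094 are unemployed.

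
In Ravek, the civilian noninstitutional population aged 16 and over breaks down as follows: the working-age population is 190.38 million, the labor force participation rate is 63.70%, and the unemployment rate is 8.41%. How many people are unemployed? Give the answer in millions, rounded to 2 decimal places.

Labor force = 0.6370 × 190.38 = 121.27 million.
Unemployed = 0.0841 × 121.27 ≈ 10.20 million.

About 10.20 million are unemployed.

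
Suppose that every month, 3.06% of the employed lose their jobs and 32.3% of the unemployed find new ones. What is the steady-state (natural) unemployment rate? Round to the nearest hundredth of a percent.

Steady-state unemployment rate ≈ 8.65%.

At steady state the flows balance: s·E = f·U, so U/(E+U) = s/(s+f).
u* = 3.06 / (3.06 + 32.3) = 3.06 / 35.36 = 8.65%.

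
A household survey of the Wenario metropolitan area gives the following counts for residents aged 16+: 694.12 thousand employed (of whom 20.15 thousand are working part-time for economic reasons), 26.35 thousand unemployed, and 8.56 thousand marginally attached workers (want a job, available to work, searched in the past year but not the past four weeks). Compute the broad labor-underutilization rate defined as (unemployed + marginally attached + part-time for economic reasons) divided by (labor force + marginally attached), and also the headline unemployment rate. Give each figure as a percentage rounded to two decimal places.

Broad underutilization rate ≈ 7.55%; headline unemployment rate ≈ 3.66%.

Labor force = 694.12 + 26.35 = 720.47 thousand.
Numerator = 26.35 + 8.56 + 20.15 = 55.06 thousand.
Denominator = 720.47 + 8.56 = 729.03 thousand.
Broad rate = 55.06 / 729.03 = 7.55%.
Headline unemployment rate = 26.35 / 720.47 = 3.66%.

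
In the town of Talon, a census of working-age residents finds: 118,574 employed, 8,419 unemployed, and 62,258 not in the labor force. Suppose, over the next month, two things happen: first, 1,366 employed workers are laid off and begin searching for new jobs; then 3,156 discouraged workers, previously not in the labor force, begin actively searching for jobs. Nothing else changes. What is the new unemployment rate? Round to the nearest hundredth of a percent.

Initially, labor force = 118,574 + 8,419 = 126,993, so u = 8,419/126,993 = 6.63%.
After the first change, employed falls and unemployed rises by 1,366; labor force unchanged → E = 117,208, U = 9,785, labor force = 126,993.
After the second change, unemployed and labor force both rise by 3,156 → E = 117,208, U = 12,941, labor force = 130,149.
New unemployment rate = 12,941 / 130,149 = 9.94%.

New unemployment rate ≈ 9.94%.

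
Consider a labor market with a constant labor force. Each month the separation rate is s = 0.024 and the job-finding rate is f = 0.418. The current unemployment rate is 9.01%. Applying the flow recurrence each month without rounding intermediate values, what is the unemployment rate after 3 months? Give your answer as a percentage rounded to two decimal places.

Unemployment rate after three months ≈ 6.05%.

With a fixed labor force, u_{t+1} = u_t + s·(1−u_t) − f·u_t = u_t·(1−s−f) + s.
Here 1−s−f = 0.558 and s = 0.024.
u_1 = 0.090100 × 0.558 + 0.024 = 0.074276.
u_2 = 0.074276 × 0.558 + 0.024 = 0.065446.
u_3 = 0.065446 × 0.558 + 0.024 = 0.060519.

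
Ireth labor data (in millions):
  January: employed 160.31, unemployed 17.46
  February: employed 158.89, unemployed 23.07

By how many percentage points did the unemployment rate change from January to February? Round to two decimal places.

January: labor force = 160.31 + 17.46 = 177.77; u = 17.46/177.77 = 9.82%.
February: labor force = 158.89 + 23.07 = 181.96; u = 23.07/181.96 = 12.68%.
Change = 12.68% − 9.82% = +2.86 pp.

The unemployment rate changed by +2.86 percentage points.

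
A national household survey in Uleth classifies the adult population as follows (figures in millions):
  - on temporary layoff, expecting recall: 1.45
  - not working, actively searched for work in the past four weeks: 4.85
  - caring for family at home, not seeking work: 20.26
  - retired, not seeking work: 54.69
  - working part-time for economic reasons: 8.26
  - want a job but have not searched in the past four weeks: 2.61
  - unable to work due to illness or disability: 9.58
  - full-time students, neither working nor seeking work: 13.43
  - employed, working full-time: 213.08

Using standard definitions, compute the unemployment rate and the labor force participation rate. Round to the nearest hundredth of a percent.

Unemployment rate ≈ 2.77%; labor force participation rate ≈ 69.36%.

Employed = 8.26 + 213.08 = 221.34 million (anyone who worked, including part-time for economic reasons, counts as employed).
Unemployed = 1.45 + 4.85 = 6.30 million (jobless and actively searching, or on temporary layoff).
Labor force = 221.34 + 6.30 = 227.64 million.
Not in labor force = 20.26 + 54.69 + 2.61 + 9.58 + 13.43 = 100.57 million (those not working and not actively searching are outside the labor force — including those who want a job but have given up searching).
Civilian working-age population = 227.64 + 100.57 = 328.21 million.
Unemployment rate = 6.30 / 227.64 = 2.77%.
Labor force participation rate = 227.64 / 328.21 = 69.36%.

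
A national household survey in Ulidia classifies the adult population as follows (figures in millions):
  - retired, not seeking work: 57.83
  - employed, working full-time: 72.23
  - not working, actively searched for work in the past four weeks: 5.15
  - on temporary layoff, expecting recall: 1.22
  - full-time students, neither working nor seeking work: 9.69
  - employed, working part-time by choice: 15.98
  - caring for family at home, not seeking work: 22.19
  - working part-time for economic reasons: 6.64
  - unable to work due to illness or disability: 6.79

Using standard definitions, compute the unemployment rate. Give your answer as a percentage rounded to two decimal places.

Employed = 72.23 + 15.98 + 6.64 = 94.85 million (anyone who worked, including part-time for economic reasons, counts as employed).
Unemployed = 5.15 + 1.22 = 6.37 million (jobless and actively searching, or on temporary layoff).
Labor force = 94.85 + 6.37 = 101.22 million.
Unemployment rate = 6.37 / 101.22 = 6.29%.

Unemployment rate ≈ 6.29%.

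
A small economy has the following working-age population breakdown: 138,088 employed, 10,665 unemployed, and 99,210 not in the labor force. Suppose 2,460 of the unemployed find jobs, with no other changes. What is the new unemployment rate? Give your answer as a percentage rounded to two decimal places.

Initially, labor force = 138,088 + 10,665 = 148,753, so u = 10,665/148,753 = 7.17%.
After the change, unemployed falls and employed rises by 2,460; labor force unchanged → E = 140,548, U = 8,205, labor force = 148,753.
New unemployment rate = 8,205 / 148,753 = 5.52%.

New unemployment rate ≈ 5.52%.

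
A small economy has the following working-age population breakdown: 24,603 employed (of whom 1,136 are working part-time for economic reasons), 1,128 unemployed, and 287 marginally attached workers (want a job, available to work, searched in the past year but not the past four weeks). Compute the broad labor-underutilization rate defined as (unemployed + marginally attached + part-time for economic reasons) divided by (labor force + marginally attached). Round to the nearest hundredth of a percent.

Labor force = 24,603 + 1,128 = 25,731.
Numerator = 1,128 + 287 + 1,136 = 2,551.
Denominator = 25,731 + 287 = 26,018.
Broad rate = 2,551 / 26,018 = 9.80%.

Broad underutilization rate ≈ 9.80%.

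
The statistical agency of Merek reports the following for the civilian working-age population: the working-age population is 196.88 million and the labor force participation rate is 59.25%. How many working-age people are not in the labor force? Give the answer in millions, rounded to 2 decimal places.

About 80.23 million are not in the labor force.

Share not in the labor force = 1 − 0.5925 = 0.4075.
Not in labor force = 0.4075 × 196.88 ≈ 80.23 million.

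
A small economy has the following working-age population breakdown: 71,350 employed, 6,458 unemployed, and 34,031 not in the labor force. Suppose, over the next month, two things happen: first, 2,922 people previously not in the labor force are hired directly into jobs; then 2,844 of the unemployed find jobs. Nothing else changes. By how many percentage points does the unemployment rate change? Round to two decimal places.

Initially, labor force = 71,350 + 6,458 = 77,808, so u = 6,458/77,808 = 8.30%.
After the first change, employed and labor force both rise by 2,922; unemployed unchanged → E = 74,272, U = 6,458, labor force = 80,730.
After the second change, unemployed falls and employed rises by 2,844; labor force unchanged → E = 77,116, U = 3,614, labor force = 80,730.
New unemployment rate = 3,614 / 80,730 = 4.48%.
Change = 4.48% − 8.30% = −3.82 percentage points.

The unemployment rate changes by −3.82 percentage points.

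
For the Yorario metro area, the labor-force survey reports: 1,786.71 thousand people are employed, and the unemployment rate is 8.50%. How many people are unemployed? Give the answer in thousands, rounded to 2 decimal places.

About 165.98 thousand are unemployed.

Let U be the number unemployed. The labor force is E + U, and U/(E+U) = 0.0850.
So U = 0.0850 × 1,786.71 / (1 − 0.0850) = 151.8704 / 0.9150 ≈ 165.98 thousand.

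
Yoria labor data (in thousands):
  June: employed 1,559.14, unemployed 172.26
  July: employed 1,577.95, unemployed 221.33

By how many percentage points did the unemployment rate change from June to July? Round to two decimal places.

June: labor force = 1,559.14 + 172.26 = 1,731.40; u = 172.26/1,731.40 = 9.95%.
July: labor force = 1,577.95 + 221.33 = 1,799.28; u = 221.33/1,799.28 = 12.30%.
Change = 12.30% − 9.95% = +2.35 pp.

The unemployment rate changed by +2.35 percentage points.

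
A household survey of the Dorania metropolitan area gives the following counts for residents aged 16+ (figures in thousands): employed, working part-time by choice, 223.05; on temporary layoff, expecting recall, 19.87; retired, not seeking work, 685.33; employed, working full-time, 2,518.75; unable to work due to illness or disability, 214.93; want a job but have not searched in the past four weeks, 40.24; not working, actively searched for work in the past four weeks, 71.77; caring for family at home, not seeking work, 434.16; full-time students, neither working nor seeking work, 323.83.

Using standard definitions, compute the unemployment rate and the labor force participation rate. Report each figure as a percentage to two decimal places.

Unemployment rate ≈ 3.23%; labor force participation rate ≈ 62.52%.

Employed = 223.05 + 2,518.75 = 2,741.80 thousand.
Unemployed = 19.87 + 71.77 = 91.64 thousand (jobless and actively searching, or on temporary layoff).
Labor force = 2,741.80 + 91.64 = 2,833.44 thousand.
Not in labor force = 685.33 + 214.93 + 40.24 + 434.16 + 323.83 = 1,698.49 thousand (those not working and not actively searching are outside the labor force — including those who want a job but have given up searching).
Civilian working-age population = 2,833.44 + 1,698.49 = 4,531.93 thousand.
Unemployment rate = 91.64 / 2,833.44 = 3.23%.
Labor force participation rate = 2,833.44 / 4,531.93 = 62.52%.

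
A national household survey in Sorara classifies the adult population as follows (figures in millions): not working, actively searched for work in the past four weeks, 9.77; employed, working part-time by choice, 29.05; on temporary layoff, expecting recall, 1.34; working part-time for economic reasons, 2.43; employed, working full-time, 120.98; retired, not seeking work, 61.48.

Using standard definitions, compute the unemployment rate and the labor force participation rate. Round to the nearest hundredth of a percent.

Unemployment rate ≈ 6.79%; labor force participation rate ≈ 72.68%.

Employed = 29.05 + 2.43 + 120.98 = 152.46 million (anyone who worked, including part-time for economic reasons, counts as employed).
Unemployed = 9.77 + 1.34 = 11.11 million (jobless and actively searching, or on temporary layoff).
Labor force = 152.46 + 11.11 = 163.57 million.
Not in labor force = 61.48 million (those not working and not actively searching are outside the labor force).
Civilian working-age population = 163.57 + 61.48 = 225.05 million.
Unemployment rate = 11.11 / 163.57 = 6.79%.
Labor force participation rate = 163.57 / 225.05 = 72.68%.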